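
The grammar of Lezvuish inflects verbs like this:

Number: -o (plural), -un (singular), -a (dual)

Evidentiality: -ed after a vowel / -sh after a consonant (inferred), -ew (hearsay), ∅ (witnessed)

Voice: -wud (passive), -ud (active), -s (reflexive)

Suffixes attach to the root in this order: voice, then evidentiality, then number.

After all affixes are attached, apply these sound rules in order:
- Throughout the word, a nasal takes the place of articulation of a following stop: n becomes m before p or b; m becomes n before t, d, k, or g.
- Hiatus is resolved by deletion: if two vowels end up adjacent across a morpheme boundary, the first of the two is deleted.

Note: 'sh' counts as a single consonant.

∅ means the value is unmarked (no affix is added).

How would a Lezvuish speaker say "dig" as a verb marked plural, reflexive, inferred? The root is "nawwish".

Attach voice reflexive -s → nawwishs.
Attach evidentiality inferred -sh (after consonant 's') → nawwishssh.
Attach number plural -o → nawwishssho.
Nasal assimilation: no change.
Vowel deletion: no change.

nawwishssho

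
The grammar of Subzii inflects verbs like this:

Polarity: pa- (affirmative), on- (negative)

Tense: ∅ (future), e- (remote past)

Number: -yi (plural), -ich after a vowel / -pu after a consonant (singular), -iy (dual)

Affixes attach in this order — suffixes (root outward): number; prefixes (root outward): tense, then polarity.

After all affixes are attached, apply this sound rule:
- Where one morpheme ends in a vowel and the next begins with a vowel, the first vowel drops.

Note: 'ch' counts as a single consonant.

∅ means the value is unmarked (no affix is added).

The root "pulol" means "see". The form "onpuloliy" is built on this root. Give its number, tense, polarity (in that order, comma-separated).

Segment: on-pulol-iy.
number: -iy → dual.
tense: ∅ → future.
polarity: on- → negative.

dual, future, negative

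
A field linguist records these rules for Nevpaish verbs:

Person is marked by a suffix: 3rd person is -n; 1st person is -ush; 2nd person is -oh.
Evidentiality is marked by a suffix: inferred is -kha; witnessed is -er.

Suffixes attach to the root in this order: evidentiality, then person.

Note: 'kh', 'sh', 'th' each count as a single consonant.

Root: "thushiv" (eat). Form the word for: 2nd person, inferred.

thushivkhaoh

Attach evidentiality inferred -kha → thushivkha.
Attach person 2nd person -oh → thushivkhaoh.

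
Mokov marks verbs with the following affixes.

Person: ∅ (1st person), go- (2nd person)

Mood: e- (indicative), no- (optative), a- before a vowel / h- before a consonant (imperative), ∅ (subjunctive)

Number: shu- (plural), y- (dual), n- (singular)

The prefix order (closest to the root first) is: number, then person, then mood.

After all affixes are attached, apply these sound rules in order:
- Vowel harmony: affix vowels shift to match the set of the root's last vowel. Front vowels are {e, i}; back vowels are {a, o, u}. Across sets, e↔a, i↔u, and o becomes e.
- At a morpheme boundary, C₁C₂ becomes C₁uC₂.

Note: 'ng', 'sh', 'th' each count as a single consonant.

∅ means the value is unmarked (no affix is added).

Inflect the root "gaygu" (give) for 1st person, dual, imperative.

Attach number dual y- → ygaygu.
person = 1st person: zero marking, form stays ygaygu.
Attach mood imperative h- (before consonant 'y') → hygaygu.
Vowel harmony: no change.
Apply epenthesis: hygaygu → huyugaygu.

huyugaygu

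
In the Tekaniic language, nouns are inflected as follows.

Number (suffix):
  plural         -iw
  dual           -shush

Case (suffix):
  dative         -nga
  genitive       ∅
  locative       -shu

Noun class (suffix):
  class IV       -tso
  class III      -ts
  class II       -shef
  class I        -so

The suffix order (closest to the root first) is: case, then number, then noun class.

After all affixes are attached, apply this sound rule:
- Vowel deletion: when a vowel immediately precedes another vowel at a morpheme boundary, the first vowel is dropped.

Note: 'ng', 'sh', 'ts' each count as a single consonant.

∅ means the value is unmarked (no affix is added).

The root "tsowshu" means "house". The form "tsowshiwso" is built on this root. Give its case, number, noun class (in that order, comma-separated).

Segment: tsowshu-iw-so.
case: ∅ → genitive.
number: -iw → plural.
noun class: -so → class I.

genitive, plural, class I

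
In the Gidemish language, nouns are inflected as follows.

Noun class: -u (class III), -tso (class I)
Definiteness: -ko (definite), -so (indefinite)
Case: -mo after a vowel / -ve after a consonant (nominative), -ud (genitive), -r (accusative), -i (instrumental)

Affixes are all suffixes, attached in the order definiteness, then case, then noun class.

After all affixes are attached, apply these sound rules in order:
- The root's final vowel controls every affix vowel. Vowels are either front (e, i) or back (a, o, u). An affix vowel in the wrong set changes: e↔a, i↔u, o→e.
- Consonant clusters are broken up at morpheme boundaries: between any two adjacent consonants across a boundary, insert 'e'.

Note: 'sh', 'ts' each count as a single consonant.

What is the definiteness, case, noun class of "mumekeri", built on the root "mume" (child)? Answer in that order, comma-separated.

Segment: mume-ko-r-u.
definiteness: -ko → definite.
case: -r → accusative.
noun class: -u → class III.

definite, accusative, class III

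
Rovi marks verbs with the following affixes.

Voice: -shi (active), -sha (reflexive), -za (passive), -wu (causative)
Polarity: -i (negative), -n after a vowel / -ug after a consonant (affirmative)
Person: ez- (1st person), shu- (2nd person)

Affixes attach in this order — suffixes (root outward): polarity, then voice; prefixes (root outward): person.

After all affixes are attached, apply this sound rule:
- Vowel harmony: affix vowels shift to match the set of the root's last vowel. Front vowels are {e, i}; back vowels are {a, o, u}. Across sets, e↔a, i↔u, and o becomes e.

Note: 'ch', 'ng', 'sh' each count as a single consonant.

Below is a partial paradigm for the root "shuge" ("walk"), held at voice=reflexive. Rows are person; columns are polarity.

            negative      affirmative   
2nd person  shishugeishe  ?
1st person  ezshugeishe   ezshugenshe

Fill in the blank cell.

shishugenshe

Attach polarity affirmative -n (after vowel 'e') → shugen.
Attach voice reflexive -sha → shugensha.
Attach person 2nd person shu- → shushugensha.
Apply vowel harmony: shushugensha → shishugenshe.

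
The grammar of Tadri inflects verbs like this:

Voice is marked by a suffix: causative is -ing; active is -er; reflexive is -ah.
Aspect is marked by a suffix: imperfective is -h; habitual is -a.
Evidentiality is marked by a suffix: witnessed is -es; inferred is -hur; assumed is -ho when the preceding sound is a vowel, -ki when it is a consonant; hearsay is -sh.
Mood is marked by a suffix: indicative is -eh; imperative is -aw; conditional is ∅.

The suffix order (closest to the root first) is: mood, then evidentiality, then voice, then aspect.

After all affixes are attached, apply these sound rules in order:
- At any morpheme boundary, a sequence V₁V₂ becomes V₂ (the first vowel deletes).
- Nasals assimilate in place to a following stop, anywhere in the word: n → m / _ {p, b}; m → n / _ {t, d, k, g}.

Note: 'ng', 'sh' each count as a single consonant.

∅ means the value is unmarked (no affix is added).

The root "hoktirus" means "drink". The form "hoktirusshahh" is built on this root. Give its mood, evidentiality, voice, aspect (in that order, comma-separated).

conditional, hearsay, reflexive, imperfective

Segment: hoktirus-sh-ah-h.
mood: ∅ → conditional.
evidentiality: -sh → hearsay.
voice: -ah → reflexive.
aspect: -h → imperfective.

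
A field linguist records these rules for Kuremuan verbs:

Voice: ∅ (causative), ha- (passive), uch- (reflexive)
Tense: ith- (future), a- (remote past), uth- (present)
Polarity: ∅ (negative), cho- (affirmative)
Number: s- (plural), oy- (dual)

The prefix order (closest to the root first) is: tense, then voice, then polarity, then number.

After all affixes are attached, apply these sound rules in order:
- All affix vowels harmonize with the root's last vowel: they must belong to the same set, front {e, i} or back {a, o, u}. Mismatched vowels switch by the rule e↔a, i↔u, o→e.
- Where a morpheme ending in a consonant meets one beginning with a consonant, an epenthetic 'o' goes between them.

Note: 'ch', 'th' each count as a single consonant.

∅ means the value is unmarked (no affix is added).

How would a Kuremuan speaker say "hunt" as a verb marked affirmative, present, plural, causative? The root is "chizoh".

sochouthochizoh

Attach tense present uth- → uthchizoh.
voice = causative: zero marking, form stays uthchizoh.
Attach polarity affirmative cho- → chouthchizoh.
Attach number plural s- → schouthchizoh.
Vowel harmony: no change.
Apply epenthesis: schouthchizoh → sochouthochizoh.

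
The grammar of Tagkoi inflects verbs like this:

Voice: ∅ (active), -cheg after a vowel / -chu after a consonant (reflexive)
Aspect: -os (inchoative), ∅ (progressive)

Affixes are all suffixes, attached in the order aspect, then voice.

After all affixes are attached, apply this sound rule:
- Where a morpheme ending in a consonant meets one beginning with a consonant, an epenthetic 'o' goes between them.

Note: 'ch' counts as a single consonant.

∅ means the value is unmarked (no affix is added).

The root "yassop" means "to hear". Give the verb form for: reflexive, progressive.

yassopochu

aspect = progressive: zero marking, form stays yassop.
Attach voice reflexive -chu (after consonant 'p') → yassopchu.
Apply epenthesis: yassopchu → yassopochu.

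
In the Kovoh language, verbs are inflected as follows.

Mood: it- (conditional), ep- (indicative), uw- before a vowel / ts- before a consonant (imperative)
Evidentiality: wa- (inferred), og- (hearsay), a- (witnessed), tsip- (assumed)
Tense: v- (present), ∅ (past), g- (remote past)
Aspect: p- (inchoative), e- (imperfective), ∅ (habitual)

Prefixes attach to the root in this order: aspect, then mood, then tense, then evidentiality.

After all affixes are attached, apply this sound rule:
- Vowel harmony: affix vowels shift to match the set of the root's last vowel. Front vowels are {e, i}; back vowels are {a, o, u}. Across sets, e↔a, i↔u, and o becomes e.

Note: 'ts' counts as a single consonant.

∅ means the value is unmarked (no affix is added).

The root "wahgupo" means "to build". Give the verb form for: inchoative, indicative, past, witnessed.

aappwahgupo

Attach aspect inchoative p- → pwahgupo.
Attach mood indicative ep- → eppwahgupo.
tense = past: zero marking, form stays eppwahgupo.
Attach evidentiality witnessed a- → aeppwahgupo.
Apply vowel harmony: aeppwahgupo → aappwahgupo.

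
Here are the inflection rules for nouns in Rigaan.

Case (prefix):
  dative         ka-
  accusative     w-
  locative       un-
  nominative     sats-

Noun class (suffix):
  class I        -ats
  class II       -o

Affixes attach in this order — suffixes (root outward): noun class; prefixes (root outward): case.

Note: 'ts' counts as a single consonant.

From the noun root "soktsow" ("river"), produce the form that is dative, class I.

kasoktsowats

Attach noun class class I -ats → soktsowats.
Attach case dative ka- → kasoktsowats.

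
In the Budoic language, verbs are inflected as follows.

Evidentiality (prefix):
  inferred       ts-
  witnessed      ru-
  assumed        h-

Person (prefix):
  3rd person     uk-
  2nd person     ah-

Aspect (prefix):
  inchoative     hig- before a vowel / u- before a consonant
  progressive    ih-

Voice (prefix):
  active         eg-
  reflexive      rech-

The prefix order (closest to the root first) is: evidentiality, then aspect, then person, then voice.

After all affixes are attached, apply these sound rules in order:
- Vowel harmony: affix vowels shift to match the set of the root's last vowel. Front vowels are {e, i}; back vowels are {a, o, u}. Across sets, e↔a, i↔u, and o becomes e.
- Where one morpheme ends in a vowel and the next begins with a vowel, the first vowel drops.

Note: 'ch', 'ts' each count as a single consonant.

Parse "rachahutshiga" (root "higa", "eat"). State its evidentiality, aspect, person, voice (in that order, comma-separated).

Segment: rech-ah-u-ts-higa.
evidentiality: ts- → inferred.
aspect: hig/u- → inchoative.
person: ah- → 2nd person.
voice: rech- → reflexive.

inferred, inchoative, 2nd person, reflexive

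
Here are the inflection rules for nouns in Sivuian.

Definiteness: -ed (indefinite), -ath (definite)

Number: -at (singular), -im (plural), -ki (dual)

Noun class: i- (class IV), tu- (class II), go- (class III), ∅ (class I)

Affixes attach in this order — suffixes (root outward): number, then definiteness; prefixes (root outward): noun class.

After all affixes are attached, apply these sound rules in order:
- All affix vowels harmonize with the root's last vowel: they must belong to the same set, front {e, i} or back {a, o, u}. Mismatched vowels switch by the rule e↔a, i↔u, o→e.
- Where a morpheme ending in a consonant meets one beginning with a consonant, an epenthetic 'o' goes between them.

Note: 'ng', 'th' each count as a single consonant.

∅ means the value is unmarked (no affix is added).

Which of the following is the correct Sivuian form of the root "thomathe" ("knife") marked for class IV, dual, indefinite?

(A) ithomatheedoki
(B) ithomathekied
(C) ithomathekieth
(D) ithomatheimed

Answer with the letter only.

B

Attach number dual -ki → thomatheki.
Attach definiteness indefinite -ed → thomathekied.
Attach noun class class IV i- → ithomathekied.
Vowel harmony: no change.
Epenthesis: no change.
So the correct form is ithomathekied, option (B).
(A) ithomatheedoki is wrong: it has the affixes in the wrong order.
(D) ithomatheimed is wrong: it uses plural instead of dual for number.
(C) ithomathekieth is wrong: it uses definite instead of indefinite for definiteness.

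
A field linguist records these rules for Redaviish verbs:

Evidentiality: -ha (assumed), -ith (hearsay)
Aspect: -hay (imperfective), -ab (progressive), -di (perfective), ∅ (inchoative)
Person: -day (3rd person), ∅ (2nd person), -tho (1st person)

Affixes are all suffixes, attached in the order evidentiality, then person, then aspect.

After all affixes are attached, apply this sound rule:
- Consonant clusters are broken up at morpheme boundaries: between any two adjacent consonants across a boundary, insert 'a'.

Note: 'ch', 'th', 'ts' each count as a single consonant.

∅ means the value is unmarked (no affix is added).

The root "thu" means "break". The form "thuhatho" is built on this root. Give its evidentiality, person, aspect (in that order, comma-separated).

Segment: thu-ha-tho.
evidentiality: -ha → assumed.
person: -tho → 1st person.
aspect: ∅ → inchoative.

assumed, 1st person, inchoative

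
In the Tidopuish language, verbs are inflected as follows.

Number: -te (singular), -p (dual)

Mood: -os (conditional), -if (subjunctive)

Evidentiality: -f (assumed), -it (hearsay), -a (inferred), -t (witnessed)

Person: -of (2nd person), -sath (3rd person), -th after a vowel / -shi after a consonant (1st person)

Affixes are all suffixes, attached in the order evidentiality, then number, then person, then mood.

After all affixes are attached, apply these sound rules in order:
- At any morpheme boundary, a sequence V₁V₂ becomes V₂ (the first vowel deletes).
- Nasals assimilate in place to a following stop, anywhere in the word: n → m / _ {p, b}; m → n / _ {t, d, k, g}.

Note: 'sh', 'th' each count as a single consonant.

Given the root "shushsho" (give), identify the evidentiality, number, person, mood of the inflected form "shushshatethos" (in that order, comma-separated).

Segment: shushsho-a-te-th-os.
evidentiality: -a → inferred.
number: -te → singular.
person: -th/shi → 1st person.
mood: -os → conditional.

inferred, singular, 1st person, conditional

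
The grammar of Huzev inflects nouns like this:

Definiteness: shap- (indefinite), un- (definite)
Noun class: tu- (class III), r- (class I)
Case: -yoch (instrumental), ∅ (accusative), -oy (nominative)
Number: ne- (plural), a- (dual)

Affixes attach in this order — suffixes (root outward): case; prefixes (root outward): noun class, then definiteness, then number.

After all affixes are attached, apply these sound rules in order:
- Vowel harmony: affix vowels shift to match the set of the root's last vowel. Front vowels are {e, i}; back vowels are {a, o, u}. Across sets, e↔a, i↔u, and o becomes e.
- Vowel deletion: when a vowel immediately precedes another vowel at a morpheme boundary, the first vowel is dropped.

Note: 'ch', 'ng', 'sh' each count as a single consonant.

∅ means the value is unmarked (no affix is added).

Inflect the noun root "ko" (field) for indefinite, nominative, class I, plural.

nashaprkoy

Attach noun class class I r- → rko.
Attach case nominative -oy → rkooy.
Attach definiteness indefinite shap- → shaprkooy.
Attach number plural ne- → neshaprkooy.
Apply vowel harmony: neshaprkooy → nashaprkooy.
Apply vowel deletion: nashaprkooy → nashaprkoy.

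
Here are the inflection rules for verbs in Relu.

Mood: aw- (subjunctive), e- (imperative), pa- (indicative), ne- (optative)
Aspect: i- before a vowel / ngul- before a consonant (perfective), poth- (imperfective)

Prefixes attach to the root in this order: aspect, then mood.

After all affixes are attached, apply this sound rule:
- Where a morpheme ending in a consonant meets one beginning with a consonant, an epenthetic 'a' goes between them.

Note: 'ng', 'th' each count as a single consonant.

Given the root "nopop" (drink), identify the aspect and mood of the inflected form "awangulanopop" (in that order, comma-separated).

perfective, subjunctive

Segment: aw-ngul-nopop.
aspect: i/ngul- → perfective.
mood: aw- → subjunctive.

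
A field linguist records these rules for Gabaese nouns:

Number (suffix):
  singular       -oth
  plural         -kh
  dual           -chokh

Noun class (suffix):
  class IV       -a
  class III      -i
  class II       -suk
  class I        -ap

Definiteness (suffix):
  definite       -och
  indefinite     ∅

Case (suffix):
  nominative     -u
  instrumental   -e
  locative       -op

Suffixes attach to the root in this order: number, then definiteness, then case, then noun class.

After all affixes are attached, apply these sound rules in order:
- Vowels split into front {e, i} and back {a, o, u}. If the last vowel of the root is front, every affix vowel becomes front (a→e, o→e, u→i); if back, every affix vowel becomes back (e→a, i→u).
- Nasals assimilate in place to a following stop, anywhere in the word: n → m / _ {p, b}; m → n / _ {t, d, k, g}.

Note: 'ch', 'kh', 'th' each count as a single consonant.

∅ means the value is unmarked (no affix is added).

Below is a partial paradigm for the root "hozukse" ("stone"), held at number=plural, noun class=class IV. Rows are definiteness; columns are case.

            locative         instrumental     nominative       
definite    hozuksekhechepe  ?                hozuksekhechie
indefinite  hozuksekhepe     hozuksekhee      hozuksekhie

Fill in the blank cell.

Attach number plural -kh → hozuksekh.
Attach definiteness definite -och → hozuksekhoch.
Attach case instrumental -e → hozuksekhoche.
Attach noun class class IV -a → hozuksekhochea.
Apply vowel harmony: hozuksekhochea → hozuksekhechee.
Nasal assimilation: no change.

hozuksekhechee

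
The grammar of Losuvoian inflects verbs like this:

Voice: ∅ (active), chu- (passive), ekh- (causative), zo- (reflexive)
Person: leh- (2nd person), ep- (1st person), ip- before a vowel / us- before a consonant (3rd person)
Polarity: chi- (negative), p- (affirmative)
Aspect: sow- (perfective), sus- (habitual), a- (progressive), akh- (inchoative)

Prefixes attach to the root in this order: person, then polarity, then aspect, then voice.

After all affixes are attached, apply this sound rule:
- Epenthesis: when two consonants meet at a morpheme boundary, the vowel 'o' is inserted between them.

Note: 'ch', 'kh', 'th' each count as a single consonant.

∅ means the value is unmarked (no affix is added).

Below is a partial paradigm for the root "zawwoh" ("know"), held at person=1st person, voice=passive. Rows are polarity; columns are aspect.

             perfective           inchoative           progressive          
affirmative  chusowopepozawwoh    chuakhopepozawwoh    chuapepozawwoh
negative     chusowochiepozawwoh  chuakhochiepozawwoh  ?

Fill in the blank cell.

Attach person 1st person ep- → epzawwoh.
Attach polarity negative chi- → chiepzawwoh.
Attach aspect progressive a- → achiepzawwoh.
Attach voice passive chu- → chuachiepzawwoh.
Apply epenthesis: chuachiepzawwoh → chuachiepozawwoh.

chuachiepozawwoh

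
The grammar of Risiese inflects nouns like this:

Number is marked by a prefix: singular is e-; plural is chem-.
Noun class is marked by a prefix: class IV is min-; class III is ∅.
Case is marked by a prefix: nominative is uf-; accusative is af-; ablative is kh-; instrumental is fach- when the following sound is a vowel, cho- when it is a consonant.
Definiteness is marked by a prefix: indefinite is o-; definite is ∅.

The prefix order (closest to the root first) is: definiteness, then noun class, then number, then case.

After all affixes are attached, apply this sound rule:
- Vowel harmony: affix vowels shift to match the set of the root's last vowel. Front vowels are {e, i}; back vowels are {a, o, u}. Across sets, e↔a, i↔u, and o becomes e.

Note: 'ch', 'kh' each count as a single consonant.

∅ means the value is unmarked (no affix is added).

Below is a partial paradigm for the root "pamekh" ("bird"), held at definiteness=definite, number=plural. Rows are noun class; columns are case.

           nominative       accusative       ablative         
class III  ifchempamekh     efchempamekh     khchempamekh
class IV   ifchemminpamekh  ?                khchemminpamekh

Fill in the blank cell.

efchemminpamekh

definiteness = definite: zero marking, form stays pamekh.
Attach noun class class IV min- → minpamekh.
Attach number plural chem- → chemminpamekh.
Attach case accusative af- → afchemminpamekh.
Apply vowel harmony: afchemminpamekh → efchemminpamekh.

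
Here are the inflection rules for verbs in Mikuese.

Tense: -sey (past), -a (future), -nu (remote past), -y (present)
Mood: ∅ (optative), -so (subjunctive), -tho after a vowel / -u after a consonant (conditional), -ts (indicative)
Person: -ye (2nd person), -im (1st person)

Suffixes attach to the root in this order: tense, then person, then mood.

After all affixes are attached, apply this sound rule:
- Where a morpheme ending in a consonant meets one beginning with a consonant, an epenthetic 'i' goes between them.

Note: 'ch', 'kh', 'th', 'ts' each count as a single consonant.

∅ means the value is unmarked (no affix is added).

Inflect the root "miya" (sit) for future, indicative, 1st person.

Attach tense future -a → miyaa.
Attach person 1st person -im → miyaaim.
Attach mood indicative -ts → miyaaimts.
Apply epenthesis: miyaaimts → miyaaimits.

miyaaimits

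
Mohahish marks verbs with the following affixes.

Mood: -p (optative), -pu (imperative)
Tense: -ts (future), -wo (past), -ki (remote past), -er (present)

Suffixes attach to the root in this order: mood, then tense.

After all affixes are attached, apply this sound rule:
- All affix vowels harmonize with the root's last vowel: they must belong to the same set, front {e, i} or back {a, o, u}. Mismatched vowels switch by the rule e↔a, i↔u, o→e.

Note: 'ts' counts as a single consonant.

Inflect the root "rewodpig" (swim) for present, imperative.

rewodpigpier

Attach mood imperative -pu → rewodpigpu.
Attach tense present -er → rewodpigpuer.
Apply vowel harmony: rewodpigpuer → rewodpigpier.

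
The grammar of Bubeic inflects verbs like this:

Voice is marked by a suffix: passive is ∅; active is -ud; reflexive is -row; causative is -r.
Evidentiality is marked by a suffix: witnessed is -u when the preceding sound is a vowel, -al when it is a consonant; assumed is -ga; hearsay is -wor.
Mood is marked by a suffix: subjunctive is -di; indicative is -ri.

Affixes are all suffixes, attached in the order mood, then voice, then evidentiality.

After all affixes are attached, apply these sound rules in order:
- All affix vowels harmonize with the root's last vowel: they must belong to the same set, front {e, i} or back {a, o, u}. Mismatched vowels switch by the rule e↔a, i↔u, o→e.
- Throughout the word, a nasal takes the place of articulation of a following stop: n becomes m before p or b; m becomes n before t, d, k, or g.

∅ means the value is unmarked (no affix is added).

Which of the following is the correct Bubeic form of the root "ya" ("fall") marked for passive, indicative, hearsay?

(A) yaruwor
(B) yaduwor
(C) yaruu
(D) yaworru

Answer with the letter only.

Attach mood indicative -ri → yari.
voice = passive: zero marking, form stays yari.
Attach evidentiality hearsay -wor → yariwor.
Apply vowel harmony: yariwor → yaruwor.
Nasal assimilation: no change.
So the correct form is yaruwor, option (A).
(C) yaruu is wrong: it uses witnessed instead of hearsay for evidentiality.
(D) yaworru is wrong: it has the affixes in the wrong order.
(B) yaduwor is wrong: it uses subjunctive instead of indicative for mood.

A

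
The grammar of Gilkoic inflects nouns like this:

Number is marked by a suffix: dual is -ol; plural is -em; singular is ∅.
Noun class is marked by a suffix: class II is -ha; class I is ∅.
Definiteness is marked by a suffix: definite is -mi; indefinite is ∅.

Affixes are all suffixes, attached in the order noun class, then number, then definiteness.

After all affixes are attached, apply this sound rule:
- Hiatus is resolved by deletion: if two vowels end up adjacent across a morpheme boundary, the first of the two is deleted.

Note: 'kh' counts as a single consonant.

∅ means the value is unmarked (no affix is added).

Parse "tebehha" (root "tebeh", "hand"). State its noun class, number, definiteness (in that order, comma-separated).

class II, singular, indefinite

Segment: tebeh-ha.
noun class: -ha → class II.
number: ∅ → singular.
definiteness: ∅ → indefinite.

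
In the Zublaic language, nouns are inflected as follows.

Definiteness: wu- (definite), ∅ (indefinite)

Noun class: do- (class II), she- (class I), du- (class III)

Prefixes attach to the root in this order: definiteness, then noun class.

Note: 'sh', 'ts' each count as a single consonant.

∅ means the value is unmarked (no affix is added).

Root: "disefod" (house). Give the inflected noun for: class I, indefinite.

definiteness = indefinite: zero marking, form stays disefod.
Attach noun class class I she- → shedisefod.

shedisefod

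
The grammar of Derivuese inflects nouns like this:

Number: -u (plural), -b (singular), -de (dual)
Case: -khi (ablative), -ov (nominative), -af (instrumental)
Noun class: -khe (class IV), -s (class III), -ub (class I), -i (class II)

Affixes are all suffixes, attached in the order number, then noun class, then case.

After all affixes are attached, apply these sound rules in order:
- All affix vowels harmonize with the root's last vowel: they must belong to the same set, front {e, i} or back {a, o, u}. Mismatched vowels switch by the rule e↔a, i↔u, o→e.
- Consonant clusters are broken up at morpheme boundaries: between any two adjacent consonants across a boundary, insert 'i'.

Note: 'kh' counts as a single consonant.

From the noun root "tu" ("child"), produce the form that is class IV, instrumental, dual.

tudakhaaf

Attach number dual -de → tude.
Attach noun class class IV -khe → tudekhe.
Attach case instrumental -af → tudekheaf.
Apply vowel harmony: tudekheaf → tudakhaaf.
Epenthesis: no change.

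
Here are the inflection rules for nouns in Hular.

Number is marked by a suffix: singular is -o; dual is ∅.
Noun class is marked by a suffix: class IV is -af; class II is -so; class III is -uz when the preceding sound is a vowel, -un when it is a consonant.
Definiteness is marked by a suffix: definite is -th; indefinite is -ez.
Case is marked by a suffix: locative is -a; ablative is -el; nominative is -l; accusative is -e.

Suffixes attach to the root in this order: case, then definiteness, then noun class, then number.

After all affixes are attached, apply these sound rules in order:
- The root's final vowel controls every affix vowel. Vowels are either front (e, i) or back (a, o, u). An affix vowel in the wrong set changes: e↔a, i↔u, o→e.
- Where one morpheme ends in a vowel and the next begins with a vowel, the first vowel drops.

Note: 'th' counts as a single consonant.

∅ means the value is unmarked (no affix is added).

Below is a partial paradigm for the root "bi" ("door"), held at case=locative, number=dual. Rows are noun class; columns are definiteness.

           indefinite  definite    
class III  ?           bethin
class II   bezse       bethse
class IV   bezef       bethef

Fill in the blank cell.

Attach case locative -a → bia.
Attach definiteness indefinite -ez → biaez.
Attach noun class class III -un (after consonant 'z') → biaezun.
number = dual: zero marking, form stays biaezun.
Apply vowel harmony: biaezun → bieezin.
Apply vowel deletion: bieezin → bezin.

bezin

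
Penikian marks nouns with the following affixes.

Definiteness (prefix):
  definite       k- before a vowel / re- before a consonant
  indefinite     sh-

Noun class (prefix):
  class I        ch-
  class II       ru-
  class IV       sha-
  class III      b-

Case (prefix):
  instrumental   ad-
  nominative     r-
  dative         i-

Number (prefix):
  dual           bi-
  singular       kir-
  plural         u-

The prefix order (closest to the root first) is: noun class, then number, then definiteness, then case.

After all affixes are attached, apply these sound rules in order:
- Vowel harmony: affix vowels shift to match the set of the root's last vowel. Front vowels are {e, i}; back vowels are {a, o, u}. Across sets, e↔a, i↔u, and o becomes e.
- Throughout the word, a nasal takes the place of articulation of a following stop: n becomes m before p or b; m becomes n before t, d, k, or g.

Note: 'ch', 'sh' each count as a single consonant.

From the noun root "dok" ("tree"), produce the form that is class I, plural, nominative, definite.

Attach noun class class I ch- → chdok.
Attach number plural u- → uchdok.
Attach definiteness definite k- (before vowel 'u') → kuchdok.
Attach case nominative r- → rkuchdok.
Vowel harmony: no change.
Nasal assimilation: no change.

rkuchdok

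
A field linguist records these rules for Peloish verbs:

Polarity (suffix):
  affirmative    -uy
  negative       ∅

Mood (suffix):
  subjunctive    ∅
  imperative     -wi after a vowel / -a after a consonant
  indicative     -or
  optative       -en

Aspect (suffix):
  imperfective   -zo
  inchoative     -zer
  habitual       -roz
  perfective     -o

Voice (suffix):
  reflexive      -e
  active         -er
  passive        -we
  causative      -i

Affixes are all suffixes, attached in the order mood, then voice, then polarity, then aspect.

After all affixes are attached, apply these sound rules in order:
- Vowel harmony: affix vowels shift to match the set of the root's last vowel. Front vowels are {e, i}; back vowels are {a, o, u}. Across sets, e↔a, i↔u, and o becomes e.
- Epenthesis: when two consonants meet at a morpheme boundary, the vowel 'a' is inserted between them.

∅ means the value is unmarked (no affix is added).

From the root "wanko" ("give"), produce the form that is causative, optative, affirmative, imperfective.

Attach mood optative -en → wankoen.
Attach voice causative -i → wankoeni.
Attach polarity affirmative -uy → wankoeniuy.
Attach aspect imperfective -zo → wankoeniuyzo.
Apply vowel harmony: wankoeniuyzo → wankoanuuyzo.
Apply epenthesis: wankoanuuyzo → wankoanuuyazo.

wankoanuuyazo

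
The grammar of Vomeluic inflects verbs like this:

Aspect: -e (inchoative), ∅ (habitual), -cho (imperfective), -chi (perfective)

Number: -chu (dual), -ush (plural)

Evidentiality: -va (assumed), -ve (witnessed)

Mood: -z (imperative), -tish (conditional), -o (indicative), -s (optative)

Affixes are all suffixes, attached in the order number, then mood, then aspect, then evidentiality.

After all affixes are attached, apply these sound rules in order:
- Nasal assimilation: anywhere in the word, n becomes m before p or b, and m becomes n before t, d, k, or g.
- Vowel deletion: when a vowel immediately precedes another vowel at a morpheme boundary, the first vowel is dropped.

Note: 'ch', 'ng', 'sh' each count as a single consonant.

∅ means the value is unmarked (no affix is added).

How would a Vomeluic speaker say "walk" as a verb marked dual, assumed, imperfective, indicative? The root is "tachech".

Attach number dual -chu → tachechchu.
Attach mood indicative -o → tachechchuo.
Attach aspect imperfective -cho → tachechchuocho.
Attach evidentiality assumed -va → tachechchuochova.
Nasal assimilation: no change.
Apply vowel deletion: tachechchuochova → tachechchochova.

tachechchochova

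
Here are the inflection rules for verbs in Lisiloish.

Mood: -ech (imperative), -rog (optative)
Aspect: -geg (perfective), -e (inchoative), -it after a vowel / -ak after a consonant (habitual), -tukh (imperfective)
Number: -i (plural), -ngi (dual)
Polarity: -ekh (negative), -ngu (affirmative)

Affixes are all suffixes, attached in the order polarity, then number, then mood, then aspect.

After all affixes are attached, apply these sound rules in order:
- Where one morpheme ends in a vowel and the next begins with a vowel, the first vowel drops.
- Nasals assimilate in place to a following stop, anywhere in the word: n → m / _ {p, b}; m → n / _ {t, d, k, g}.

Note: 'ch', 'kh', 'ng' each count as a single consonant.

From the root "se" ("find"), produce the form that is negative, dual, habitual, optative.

sekhngirogak

Attach polarity negative -ekh → seekh.
Attach number dual -ngi → seekhngi.
Attach mood optative -rog → seekhngirog.
Attach aspect habitual -ak (after consonant 'g') → seekhngirogak.
Apply vowel deletion: seekhngirogak → sekhngirogak.
Nasal assimilation: no change.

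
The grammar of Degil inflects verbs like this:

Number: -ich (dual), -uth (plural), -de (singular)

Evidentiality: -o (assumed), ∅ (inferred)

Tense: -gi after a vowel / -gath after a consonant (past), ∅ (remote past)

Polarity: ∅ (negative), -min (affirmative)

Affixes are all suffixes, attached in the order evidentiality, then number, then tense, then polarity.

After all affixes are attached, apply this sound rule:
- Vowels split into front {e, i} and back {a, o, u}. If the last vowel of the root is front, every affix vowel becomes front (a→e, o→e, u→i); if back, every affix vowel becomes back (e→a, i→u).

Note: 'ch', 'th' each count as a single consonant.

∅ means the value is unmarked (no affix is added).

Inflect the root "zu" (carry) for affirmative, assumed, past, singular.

zuodagumun

Attach evidentiality assumed -o → zuo.
Attach number singular -de → zuode.
Attach tense past -gi (after vowel 'e') → zuodegi.
Attach polarity affirmative -min → zuodegimin.
Apply vowel harmony: zuodegimin → zuodagumun.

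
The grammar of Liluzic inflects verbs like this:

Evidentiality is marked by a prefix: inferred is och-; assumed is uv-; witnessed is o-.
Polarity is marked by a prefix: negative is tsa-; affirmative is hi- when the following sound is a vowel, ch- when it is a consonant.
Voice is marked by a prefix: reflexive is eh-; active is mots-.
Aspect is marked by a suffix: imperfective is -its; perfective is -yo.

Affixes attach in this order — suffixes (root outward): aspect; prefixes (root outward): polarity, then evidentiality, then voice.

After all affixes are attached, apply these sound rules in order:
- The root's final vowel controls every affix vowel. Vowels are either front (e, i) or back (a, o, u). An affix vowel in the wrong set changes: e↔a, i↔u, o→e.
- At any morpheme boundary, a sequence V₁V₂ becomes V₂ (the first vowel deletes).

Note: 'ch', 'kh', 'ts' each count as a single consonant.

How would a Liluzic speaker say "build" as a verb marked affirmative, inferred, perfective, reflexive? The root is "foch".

Attach polarity affirmative ch- (before consonant 'f') → chfoch.
Attach evidentiality inferred och- → ochchfoch.
Attach voice reflexive eh- → ehochchfoch.
Attach aspect perfective -yo → ehochchfochyo.
Apply vowel harmony: ehochchfochyo → ahochchfochyo.
Vowel deletion: no change.

ahochchfochyo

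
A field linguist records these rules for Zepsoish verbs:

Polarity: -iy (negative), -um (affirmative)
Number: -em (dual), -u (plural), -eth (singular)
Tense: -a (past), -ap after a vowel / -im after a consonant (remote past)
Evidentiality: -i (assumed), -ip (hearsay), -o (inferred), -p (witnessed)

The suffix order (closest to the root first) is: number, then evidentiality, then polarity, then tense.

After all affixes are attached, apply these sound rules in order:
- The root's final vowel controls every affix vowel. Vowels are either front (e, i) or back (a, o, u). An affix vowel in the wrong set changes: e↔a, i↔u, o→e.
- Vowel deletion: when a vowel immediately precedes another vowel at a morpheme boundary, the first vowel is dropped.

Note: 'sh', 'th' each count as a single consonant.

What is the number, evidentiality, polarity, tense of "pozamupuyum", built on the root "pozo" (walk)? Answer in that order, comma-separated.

Segment: pozo-em-ip-iy-im.
number: -em → dual.
evidentiality: -ip → hearsay.
polarity: -iy → negative.
tense: -ap/im → remote past.

dual, hearsay, negative, remote past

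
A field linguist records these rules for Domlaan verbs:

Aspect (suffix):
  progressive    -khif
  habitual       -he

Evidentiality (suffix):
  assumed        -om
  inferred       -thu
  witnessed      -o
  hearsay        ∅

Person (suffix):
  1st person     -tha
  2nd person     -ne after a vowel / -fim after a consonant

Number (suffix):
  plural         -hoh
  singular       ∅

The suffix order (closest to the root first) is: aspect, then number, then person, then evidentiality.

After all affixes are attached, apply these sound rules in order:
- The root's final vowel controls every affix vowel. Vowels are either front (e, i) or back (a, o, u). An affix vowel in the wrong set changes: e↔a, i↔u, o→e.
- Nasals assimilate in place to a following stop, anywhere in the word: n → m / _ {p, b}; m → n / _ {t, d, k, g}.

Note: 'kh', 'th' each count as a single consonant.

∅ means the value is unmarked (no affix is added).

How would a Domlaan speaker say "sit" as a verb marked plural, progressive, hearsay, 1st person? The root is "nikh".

Attach aspect progressive -khif → nikhkhif.
Attach number plural -hoh → nikhkhifhoh.
Attach person 1st person -tha → nikhkhifhohtha.
evidentiality = hearsay: zero marking, form stays nikhkhifhohtha.
Apply vowel harmony: nikhkhifhohtha → nikhkhifhehthe.
Nasal assimilation: no change.

nikhkhifhehthe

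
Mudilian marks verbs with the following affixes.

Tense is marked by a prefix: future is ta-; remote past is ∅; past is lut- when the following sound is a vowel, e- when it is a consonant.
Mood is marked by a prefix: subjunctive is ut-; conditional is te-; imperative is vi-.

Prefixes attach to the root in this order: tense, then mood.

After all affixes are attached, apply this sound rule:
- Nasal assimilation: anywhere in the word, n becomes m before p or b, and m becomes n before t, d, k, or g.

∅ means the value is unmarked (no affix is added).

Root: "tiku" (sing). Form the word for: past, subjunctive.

utetiku

Attach tense past e- (before consonant 't') → etiku.
Attach mood subjunctive ut- → utetiku.
Nasal assimilation: no change.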